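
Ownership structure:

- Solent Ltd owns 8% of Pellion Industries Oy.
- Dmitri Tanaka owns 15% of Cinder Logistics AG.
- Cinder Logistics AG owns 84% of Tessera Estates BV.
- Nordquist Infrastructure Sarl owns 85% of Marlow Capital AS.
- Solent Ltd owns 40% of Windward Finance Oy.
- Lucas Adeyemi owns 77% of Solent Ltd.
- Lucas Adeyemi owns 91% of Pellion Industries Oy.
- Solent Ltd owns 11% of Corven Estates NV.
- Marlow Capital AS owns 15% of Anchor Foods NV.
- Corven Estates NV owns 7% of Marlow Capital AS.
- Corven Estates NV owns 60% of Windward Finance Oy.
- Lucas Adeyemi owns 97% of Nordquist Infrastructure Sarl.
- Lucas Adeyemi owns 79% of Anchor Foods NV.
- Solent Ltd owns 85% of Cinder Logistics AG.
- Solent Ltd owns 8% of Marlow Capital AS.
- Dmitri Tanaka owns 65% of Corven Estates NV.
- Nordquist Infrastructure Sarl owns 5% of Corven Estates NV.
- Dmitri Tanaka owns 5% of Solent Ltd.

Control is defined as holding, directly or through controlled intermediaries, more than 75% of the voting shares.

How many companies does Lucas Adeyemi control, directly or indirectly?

Lucas holds 97% of Nordquist, so Lucas controls Nordquist.
Lucas holds 77% of Solent, so Lucas controls Solent.
Nordquist and Solent together hold 85% + 8% = 93% of Marlow, so Lucas controls Marlow.
Solent holds 85% of Cinder, so Lucas controls Cinder.
Solent and Lucas together hold 8% + 91% = 99% of Pellion, so Lucas controls Pellion.
Cinder holds 84% of Tessera, so Lucas controls Tessera.
Marlow and Lucas together hold 15% + 79% = 94% of Anchor, so Lucas controls Anchor.
No other company's threshold is met.
Lucas controls 7 companies.

7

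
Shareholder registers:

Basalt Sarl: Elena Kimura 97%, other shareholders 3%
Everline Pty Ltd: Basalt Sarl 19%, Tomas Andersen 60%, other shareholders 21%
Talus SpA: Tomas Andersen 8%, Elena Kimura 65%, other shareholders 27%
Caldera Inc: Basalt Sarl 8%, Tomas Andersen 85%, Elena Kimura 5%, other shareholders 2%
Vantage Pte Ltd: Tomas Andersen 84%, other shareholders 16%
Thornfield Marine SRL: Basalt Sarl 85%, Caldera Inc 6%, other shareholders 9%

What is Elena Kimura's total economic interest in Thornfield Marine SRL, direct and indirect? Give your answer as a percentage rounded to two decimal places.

83.22%

Elena reaches Thornfield along 3 paths.
Via Basalt: 97% × 85% = 82.45%.
Via Basalt → Caldera: 97% × 8% × 6% = 0.4656%.
Via Caldera: 5% × 6% = 0.3%.
Total: 82.45% + 0.4656% + 0.3% = 83.2156%.
Rounded: 83.22%.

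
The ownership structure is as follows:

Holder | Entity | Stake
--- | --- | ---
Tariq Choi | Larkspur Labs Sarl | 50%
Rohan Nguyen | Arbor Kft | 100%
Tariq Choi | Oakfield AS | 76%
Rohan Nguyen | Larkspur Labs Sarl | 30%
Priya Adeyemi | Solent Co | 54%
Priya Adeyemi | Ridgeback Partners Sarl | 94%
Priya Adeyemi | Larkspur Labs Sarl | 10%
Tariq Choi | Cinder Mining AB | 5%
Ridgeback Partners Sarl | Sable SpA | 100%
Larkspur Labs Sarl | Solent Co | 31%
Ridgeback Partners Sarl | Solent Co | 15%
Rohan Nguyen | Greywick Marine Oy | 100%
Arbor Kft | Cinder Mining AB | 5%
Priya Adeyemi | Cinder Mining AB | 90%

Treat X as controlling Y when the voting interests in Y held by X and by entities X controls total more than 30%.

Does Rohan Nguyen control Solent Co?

No

Rohan holds 100% of Arbor, so Rohan controls Arbor.
Rohan holds 100% of Greywick, so Rohan controls Greywick.
Neither Rohan nor any entity Rohan controls holds any voting interest in Solent.
So Rohan does not control Solent.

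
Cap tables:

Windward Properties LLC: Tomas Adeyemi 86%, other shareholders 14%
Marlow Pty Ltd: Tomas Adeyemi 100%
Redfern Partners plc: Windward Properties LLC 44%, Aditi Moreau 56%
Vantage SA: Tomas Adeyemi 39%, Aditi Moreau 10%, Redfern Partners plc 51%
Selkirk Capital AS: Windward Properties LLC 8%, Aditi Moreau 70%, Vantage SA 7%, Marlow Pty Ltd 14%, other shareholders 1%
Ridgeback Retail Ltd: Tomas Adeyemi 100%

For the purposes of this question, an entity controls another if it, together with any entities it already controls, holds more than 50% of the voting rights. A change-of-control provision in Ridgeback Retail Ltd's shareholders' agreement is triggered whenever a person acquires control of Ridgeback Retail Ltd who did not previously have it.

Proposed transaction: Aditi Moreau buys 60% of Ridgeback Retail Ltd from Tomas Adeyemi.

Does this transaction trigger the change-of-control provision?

Yes

The purchase adds only to Aditi's holdings (Tomas's stake shrinks), so Aditi is the only person who could newly come to control Ridgeback.
Aditi holds 56% of Redfern, so Aditi controls Redfern.
Aditi and Redfern together hold 10% + 51% = 61% of Vantage, so Aditi controls Vantage.
Aditi and Vantage together hold 70% + 7% = 77% of Selkirk, so Aditi controls Selkirk.
Neither Aditi nor any entity Aditi controls holds any voting interest in Ridgeback.
So before the transaction, Aditi does not control Ridgeback.
After the purchase, Aditi holds 60% of Ridgeback directly, and Tomas's stake falls to 40%.
Aditi holds 60% of Ridgeback, so Aditi controls Ridgeback.
Aditi did not control Ridgeback before and does after, so the clause is triggered.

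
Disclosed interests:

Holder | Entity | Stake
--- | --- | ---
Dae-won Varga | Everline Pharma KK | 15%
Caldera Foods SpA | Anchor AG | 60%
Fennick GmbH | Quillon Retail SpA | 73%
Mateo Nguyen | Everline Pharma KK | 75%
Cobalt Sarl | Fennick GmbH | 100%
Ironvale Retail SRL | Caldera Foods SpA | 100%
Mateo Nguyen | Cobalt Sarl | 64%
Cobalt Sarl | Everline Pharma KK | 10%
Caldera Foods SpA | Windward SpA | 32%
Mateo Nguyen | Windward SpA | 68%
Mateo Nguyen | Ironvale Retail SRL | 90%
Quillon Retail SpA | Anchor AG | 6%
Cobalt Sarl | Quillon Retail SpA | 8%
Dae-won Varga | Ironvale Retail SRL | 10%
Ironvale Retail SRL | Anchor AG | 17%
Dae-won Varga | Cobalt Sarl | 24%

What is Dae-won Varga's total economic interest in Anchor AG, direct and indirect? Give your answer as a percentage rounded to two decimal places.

Dae-won reaches Anchor along 4 paths.
Via Ironvale → Caldera: 10% × 100% × 60% = 6%.
Via Cobalt → Quillon: 24% × 8% × 6% = 0.1152%.
Via Cobalt → Fennick → Quillon: 24% × 100% × 73% × 6% = 1.0512%.
Via Ironvale: 10% × 17% = 1.7%.
Total: 6% + 0.1152% + 1.0512% + 1.7% = 8.8664%.
Rounded: 8.87%.

8.87%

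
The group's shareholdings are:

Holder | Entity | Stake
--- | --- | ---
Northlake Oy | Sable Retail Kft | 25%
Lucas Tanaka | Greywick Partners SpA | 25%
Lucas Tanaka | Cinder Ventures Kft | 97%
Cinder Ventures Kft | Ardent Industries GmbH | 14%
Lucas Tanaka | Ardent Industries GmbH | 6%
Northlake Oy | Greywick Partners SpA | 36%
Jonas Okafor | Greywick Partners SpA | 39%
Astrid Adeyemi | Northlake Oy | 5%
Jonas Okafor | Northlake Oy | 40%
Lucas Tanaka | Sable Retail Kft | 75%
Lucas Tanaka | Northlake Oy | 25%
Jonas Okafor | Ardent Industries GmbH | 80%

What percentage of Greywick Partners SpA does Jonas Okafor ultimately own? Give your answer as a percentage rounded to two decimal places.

Jonas reaches Greywick along 2 paths.
Direct stake: 39% = 39%.
Via Northlake: 40% × 36% = 14.4%.
Total: 39% + 14.4% = 53.4%.
Rounded: 53.40%.

53.40%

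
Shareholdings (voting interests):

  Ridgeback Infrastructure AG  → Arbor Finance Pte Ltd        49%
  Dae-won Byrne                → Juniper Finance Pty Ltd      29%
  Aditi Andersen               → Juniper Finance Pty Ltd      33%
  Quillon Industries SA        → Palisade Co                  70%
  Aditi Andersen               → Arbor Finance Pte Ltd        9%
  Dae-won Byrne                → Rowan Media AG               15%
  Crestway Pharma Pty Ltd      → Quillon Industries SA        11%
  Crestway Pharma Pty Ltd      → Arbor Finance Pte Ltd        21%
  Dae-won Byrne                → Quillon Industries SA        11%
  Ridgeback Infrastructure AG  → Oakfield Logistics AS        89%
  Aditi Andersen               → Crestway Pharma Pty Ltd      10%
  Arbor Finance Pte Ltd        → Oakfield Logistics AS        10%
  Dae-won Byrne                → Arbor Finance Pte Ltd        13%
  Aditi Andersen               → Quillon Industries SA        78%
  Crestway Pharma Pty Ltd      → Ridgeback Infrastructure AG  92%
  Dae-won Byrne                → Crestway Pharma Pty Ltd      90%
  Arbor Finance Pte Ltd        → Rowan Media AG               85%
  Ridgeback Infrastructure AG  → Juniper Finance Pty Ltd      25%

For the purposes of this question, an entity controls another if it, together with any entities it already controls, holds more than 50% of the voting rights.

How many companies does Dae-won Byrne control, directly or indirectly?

Dae-won holds 90% of Crestway, so Dae-won controls Crestway.
Crestway holds 92% of Ridgeback, so Dae-won controls Ridgeback.
Dae-won and Ridgeback together hold 29% + 25% = 54% of Juniper, so Dae-won controls Juniper.
Dae-won and Ridgeback and Crestway together hold 13% + 49% + 21% = 83% of Arbor, so Dae-won controls Arbor.
Dae-won and Arbor together hold 15% + 85% = 100% of Rowan, so Dae-won controls Rowan.
Arbor and Ridgeback together hold 10% + 89% = 99% of Oakfield, so Dae-won controls Oakfield.
No other company's threshold is met.
Dae-won controls 6 companies.

6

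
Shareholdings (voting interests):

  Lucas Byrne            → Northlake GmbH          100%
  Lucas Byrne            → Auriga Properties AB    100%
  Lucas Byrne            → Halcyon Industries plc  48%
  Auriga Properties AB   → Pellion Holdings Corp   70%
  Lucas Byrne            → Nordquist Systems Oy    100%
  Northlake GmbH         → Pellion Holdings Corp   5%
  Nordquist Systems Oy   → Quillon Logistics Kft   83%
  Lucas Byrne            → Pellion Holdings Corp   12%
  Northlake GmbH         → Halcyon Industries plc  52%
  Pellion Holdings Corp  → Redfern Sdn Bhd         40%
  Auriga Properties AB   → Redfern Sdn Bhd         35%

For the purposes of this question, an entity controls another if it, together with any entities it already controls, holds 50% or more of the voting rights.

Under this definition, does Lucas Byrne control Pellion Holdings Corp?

Lucas holds 100% of Auriga, so Lucas controls Auriga.
Lucas holds 100% of Northlake, so Lucas controls Northlake.
Auriga and Northlake and Lucas together hold 70% + 5% + 12% = 87% of Pellion, so Lucas controls Pellion.

Yes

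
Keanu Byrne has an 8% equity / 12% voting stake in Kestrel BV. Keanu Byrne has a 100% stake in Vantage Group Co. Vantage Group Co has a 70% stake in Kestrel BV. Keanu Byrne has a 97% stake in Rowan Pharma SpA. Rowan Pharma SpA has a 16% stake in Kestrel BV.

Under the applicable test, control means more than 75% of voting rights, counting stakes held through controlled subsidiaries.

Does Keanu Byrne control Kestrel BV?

Yes

Keanu holds 97% of Rowan, so Keanu controls Rowan.
Keanu holds 100% of Vantage, so Keanu controls Vantage.
Vantage and Keanu and Rowan together hold 70% + 12% + 16% = 98% of Kestrel, so Keanu controls Kestrel.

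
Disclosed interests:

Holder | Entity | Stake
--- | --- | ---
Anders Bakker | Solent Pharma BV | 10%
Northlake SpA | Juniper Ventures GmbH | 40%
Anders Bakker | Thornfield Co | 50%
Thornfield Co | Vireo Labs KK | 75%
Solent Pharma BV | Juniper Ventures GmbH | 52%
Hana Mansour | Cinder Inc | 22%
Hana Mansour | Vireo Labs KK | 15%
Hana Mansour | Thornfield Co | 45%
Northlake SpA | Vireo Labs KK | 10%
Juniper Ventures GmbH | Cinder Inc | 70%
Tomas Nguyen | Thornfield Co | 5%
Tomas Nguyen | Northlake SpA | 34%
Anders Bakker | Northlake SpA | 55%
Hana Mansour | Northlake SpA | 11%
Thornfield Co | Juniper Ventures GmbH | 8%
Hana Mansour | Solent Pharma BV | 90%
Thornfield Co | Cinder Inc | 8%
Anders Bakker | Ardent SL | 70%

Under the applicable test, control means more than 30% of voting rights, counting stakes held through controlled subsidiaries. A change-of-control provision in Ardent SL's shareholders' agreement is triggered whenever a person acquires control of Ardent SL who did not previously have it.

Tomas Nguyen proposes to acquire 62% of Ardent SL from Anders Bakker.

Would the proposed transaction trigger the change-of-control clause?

The purchase adds only to Tomas's holdings (Anders's stake shrinks), so Tomas is the only person who could newly come to control Ardent.
Tomas holds 34% of Northlake, so Tomas controls Northlake.
Northlake holds 40% of Juniper, so Tomas controls Juniper.
Juniper holds 70% of Cinder, so Tomas controls Cinder.
Neither Tomas nor any entity Tomas controls holds any voting interest in Ardent.
So before the transaction, Tomas does not control Ardent.
After the purchase, Tomas holds 62% of Ardent directly, and Anders's stake falls to 8%.
Tomas holds 62% of Ardent, so Tomas controls Ardent.
Tomas did not control Ardent before and does after, so the clause is triggered.

Yes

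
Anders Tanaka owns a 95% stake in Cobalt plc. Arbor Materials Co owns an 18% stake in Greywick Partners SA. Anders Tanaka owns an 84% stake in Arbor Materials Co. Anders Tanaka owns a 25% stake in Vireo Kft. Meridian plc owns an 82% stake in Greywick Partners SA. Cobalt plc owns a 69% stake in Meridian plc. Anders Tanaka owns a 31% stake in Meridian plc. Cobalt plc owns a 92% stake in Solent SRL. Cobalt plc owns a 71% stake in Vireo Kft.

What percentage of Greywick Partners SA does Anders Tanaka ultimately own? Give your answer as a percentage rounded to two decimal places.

94.29%

Anders reaches Greywick along 3 paths.
Via Arbor: 84% × 18% = 15.12%.
Via Cobalt → Meridian: 95% × 69% × 82% = 53.751%.
Via Meridian: 31% × 82% = 25.42%.
Total: 15.12% + 53.751% + 25.42% = 94.291%.
Rounded: 94.29%.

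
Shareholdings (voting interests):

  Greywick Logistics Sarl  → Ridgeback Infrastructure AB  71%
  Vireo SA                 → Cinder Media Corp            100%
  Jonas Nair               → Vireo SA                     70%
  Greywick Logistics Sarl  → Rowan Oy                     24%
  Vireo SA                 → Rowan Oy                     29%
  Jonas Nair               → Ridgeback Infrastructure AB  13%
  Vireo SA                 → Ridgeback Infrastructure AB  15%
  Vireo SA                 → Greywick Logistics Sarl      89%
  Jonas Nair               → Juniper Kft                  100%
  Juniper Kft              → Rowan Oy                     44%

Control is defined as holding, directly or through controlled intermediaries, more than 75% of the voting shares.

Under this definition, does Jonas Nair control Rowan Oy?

Jonas holds 100% of Juniper, so Jonas controls Juniper.
In Rowan, Jonas's side holds only 44%, not > 75%.
So Jonas does not control Rowan.

No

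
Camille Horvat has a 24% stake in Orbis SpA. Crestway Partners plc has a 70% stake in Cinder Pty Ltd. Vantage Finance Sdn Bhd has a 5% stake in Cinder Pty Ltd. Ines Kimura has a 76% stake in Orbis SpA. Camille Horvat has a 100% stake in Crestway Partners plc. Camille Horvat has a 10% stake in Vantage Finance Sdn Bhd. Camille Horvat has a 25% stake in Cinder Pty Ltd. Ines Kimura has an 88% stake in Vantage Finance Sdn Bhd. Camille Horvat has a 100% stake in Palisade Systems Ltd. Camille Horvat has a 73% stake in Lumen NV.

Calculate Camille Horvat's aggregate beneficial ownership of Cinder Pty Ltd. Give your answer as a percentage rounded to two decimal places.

95.50%

Camille reaches Cinder along 3 paths.
Via Crestway: 100% × 70% = 70%.
Via Vantage: 10% × 5% = 0.5%.
Direct stake: 25% = 25%.
Total: 70% + 0.5% + 25% = 95.5%.
Rounded: 95.50%.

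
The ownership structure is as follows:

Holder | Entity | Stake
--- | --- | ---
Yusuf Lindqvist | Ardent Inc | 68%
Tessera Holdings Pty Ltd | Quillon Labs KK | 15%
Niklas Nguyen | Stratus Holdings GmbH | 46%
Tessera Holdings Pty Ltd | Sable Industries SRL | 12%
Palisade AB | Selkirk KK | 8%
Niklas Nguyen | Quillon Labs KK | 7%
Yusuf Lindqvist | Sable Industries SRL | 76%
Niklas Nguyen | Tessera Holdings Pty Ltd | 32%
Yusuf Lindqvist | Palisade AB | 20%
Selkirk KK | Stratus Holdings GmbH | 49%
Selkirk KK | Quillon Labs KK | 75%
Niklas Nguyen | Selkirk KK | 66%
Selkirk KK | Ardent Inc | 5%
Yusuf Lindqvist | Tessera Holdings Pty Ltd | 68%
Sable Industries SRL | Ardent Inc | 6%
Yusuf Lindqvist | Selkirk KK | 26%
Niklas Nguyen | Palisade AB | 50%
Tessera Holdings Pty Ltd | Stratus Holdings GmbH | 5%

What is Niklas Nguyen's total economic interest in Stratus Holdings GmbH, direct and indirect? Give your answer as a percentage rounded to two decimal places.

Niklas reaches Stratus along 4 paths.
Direct stake: 46% = 46%.
Via Tessera: 32% × 5% = 1.6%.
Via Palisade → Selkirk: 50% × 8% × 49% = 1.96%.
Via Selkirk: 66% × 49% = 32.34%.
Total: 46% + 1.6% + 1.96% + 32.34% = 81.9%.
Rounded: 81.90%.

81.90%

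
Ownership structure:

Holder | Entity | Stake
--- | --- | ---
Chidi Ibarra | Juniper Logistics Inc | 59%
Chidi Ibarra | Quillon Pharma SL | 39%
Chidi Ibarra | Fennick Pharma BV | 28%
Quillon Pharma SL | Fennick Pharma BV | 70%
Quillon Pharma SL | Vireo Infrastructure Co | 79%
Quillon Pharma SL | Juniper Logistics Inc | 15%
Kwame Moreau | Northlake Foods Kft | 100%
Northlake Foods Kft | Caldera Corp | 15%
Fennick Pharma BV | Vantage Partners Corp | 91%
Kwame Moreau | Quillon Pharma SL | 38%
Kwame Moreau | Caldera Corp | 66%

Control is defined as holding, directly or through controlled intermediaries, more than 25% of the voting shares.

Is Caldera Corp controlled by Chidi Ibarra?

Chidi holds 39% of Quillon, so Chidi controls Quillon.
Chidi and Quillon together hold 28% + 70% = 98% of Fennick, so Chidi controls Fennick.
Quillon holds 79% of Vireo, so Chidi controls Vireo.
Quillon and Chidi together hold 15% + 59% = 74% of Juniper, so Chidi controls Juniper.
Fennick holds 91% of Vantage, so Chidi controls Vantage.
Neither Chidi nor any entity Chidi controls holds any voting interest in Caldera.
So Chidi does not control Caldera.

No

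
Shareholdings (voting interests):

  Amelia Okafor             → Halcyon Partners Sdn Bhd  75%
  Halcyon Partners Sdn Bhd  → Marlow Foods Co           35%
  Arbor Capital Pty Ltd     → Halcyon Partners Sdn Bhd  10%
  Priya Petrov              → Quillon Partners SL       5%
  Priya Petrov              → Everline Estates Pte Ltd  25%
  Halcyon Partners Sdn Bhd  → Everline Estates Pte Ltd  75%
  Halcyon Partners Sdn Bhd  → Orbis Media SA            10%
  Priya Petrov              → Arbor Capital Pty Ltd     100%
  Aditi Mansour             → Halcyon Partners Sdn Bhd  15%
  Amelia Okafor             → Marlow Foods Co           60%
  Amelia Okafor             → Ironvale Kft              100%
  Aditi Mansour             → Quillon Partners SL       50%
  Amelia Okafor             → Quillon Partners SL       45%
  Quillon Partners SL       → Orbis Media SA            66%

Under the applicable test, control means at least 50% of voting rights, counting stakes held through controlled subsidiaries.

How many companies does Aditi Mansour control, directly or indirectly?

Aditi holds 50% of Quillon, so Aditi controls Quillon.
Quillon holds 66% of Orbis, so Aditi controls Orbis.
No other company's threshold is met.
Aditi controls 2 companies.

2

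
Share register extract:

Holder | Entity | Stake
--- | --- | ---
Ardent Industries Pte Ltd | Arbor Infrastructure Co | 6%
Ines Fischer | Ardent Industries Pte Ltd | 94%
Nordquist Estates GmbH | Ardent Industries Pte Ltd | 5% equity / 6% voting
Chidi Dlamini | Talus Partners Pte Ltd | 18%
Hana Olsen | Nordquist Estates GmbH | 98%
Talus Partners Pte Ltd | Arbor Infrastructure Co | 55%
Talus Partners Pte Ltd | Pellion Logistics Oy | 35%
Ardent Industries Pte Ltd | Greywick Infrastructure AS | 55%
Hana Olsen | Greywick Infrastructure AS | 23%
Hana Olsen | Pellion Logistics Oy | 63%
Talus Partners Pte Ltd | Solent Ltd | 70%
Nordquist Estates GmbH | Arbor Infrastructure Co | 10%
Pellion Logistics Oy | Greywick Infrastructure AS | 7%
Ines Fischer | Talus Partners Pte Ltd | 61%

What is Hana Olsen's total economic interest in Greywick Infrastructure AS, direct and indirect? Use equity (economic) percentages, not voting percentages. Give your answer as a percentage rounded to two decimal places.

30.11%

Hana reaches Greywick along 3 paths.
Direct stake: 23% = 23%.
Via Pellion: 63% × 7% = 4.41%.
Via Nordquist → Ardent: 98% × 5% × 55% = 2.695%.
Total: 23% + 4.41% + 2.695% = 30.105%.
Rounded: 30.11%.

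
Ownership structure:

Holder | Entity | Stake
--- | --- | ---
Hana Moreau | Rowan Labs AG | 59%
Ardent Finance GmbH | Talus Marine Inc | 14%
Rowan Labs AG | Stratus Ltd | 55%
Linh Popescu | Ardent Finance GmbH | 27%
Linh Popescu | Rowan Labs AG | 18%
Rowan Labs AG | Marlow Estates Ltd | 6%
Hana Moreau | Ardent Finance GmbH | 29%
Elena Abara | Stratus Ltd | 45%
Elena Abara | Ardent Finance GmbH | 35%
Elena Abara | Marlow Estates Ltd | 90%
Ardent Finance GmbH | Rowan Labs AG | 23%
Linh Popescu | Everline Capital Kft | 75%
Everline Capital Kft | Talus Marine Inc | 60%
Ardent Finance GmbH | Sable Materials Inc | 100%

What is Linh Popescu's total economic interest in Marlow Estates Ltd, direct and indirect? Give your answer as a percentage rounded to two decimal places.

1.45%

Linh reaches Marlow along 2 paths.
Via Ardent → Rowan: 27% × 23% × 6% = 0.3726%.
Via Rowan: 18% × 6% = 1.08%.
Total: 0.3726% + 1.08% = 1.4526%.
Rounded: 1.45%.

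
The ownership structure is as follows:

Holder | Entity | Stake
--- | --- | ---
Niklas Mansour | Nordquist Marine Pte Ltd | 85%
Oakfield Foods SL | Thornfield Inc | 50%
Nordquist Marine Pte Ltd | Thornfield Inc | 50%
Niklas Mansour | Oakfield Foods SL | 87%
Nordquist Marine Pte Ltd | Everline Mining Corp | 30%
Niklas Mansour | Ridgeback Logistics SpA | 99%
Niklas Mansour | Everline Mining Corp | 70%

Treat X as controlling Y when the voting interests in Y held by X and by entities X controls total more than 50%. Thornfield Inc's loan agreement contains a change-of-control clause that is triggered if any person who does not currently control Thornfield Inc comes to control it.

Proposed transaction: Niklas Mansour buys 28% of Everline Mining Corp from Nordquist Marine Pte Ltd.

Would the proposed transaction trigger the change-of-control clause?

The purchase adds only to Niklas's holdings (Nordquist's stake shrinks), so Niklas is the only person who could newly come to control Thornfield.
Niklas holds 87% of Oakfield, so Niklas controls Oakfield.
Niklas holds 85% of Nordquist, so Niklas controls Nordquist.
Oakfield and Nordquist together hold 50% + 50% = 100% of Thornfield, so Niklas controls Thornfield.
So Niklas already controls Thornfield before the transaction.
After the purchase, Niklas's direct stake in Everline rises to 70% + 28% = 98%, and Nordquist's stake falls to 2%.
Niklas controlled Thornfield already, so this is not a new person acquiring control; every other person's position is unchanged or reduced.
No new person acquires control, so the clause is not triggered.

No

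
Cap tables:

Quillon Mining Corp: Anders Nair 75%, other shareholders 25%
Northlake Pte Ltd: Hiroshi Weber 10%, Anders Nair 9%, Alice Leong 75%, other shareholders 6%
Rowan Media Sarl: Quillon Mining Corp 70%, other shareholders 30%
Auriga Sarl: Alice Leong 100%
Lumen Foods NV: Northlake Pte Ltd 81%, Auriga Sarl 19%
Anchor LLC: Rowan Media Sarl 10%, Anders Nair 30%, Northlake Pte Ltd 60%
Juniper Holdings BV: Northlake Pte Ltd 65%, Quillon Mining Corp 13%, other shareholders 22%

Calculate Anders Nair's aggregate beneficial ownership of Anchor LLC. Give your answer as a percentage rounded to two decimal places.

Anders reaches Anchor along 3 paths.
Via Quillon → Rowan: 75% × 70% × 10% = 5.25%.
Direct stake: 30% = 30%.
Via Northlake: 9% × 60% = 5.4%.
Total: 5.25% + 30% + 5.4% = 40.65%.

40.65%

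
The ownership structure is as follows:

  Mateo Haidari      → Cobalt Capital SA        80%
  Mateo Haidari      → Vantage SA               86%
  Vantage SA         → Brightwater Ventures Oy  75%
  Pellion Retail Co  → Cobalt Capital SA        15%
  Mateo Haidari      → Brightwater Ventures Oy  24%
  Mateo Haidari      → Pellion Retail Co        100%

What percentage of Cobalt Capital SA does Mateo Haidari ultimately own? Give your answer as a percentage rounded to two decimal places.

Mateo reaches Cobalt along 2 paths.
Direct stake: 80% = 80%.
Via Pellion: 100% × 15% = 15%.
Total: 80% + 15% = 95%.
Rounded: 95.00%.

95.00%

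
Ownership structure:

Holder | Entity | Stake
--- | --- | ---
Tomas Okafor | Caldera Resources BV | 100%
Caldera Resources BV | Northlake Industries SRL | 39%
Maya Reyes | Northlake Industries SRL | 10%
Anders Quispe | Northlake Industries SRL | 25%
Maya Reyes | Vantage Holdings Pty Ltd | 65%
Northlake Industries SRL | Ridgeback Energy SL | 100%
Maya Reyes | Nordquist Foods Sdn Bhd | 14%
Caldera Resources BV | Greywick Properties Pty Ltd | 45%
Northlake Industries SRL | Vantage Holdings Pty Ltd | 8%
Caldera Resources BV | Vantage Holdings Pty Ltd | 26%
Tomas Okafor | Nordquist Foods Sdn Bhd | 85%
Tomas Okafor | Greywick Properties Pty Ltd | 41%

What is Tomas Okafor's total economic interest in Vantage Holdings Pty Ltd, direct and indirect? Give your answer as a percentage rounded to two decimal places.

Tomas reaches Vantage along 2 paths.
Via Caldera: 100% × 26% = 26%.
Via Caldera → Northlake: 100% × 39% × 8% = 3.12%.
Total: 26% + 3.12% = 29.12%.

29.12%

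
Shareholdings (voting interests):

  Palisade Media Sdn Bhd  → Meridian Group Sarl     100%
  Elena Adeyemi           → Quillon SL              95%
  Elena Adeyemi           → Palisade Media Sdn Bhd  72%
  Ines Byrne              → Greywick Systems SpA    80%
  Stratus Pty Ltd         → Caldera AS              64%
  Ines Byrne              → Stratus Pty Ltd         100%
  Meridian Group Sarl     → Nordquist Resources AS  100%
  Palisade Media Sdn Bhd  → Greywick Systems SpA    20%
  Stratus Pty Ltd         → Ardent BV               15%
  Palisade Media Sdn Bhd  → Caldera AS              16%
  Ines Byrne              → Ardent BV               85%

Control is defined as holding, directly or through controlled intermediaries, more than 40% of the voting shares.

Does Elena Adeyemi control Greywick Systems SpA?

Elena holds 72% of Palisade, so Elena controls Palisade.
Palisade holds 100% of Meridian, so Elena controls Meridian.
Meridian holds 100% of Nordquist, so Elena controls Nordquist.
Elena holds 95% of Quillon, so Elena controls Quillon.
In Greywick, Elena's side holds only 20%, not > 40%.
So Elena does not control Greywick.

No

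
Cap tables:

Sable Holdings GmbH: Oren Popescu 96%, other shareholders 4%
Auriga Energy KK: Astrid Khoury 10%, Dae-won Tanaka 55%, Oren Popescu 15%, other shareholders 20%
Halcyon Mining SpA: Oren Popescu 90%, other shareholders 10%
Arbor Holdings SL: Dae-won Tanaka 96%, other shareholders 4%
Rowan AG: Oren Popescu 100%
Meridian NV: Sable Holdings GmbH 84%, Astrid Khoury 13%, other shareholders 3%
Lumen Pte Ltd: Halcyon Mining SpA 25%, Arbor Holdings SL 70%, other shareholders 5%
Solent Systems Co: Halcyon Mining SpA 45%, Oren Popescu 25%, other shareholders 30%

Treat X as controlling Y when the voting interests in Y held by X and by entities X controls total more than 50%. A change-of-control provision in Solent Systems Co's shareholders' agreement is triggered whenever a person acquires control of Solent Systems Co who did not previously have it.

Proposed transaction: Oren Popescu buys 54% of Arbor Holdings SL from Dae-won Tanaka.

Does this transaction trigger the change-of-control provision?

The purchase adds only to Oren's holdings (Dae-won's stake shrinks), so Oren is the only person who could newly come to control Solent.
Oren holds 90% of Halcyon, so Oren controls Halcyon.
Halcyon and Oren together hold 45% + 25% = 70% of Solent, so Oren controls Solent.
So Oren already controls Solent before the transaction.
After the purchase, Oren holds 54% of Arbor directly, and Dae-won's stake falls to 42%.
Oren controlled Solent already, so this is not a new person acquiring control; every other person's position is unchanged or reduced.
No new person acquires control, so the clause is not triggered.

No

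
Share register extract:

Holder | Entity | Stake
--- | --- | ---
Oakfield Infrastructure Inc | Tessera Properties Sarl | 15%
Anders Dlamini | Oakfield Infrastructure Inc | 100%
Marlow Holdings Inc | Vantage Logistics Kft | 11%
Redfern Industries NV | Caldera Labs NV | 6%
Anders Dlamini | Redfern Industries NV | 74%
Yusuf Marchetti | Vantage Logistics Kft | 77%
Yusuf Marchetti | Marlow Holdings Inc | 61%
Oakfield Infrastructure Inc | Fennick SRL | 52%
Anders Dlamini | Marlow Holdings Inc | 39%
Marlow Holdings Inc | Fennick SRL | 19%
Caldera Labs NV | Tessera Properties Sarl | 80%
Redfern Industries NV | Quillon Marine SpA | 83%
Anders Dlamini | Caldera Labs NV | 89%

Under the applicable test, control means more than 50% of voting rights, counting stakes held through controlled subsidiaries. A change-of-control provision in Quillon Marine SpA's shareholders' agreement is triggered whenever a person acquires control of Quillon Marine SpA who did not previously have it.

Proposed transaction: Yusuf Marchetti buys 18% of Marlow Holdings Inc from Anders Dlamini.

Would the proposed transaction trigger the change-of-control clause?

No

The purchase adds only to Yusuf's holdings (Anders's stake shrinks), so Yusuf is the only person who could newly come to control Quillon.
Yusuf holds 61% of Marlow, so Yusuf controls Marlow.
Yusuf and Marlow together hold 77% + 11% = 88% of Vantage, so Yusuf controls Vantage.
Neither Yusuf nor any entity Yusuf controls holds any voting interest in Quillon.
So before the transaction, Yusuf does not control Quillon.
After the purchase, Yusuf's direct stake in Marlow rises to 61% + 18% = 79%, and Anders's stake falls to 21%.
Yusuf holds 79% of Marlow, so Yusuf controls Marlow.
After the transaction, neither Yusuf nor any entity Yusuf controls holds a voting interest in Quillon, so Yusuf still does not control it.
No new person acquires control, so the clause is not triggered.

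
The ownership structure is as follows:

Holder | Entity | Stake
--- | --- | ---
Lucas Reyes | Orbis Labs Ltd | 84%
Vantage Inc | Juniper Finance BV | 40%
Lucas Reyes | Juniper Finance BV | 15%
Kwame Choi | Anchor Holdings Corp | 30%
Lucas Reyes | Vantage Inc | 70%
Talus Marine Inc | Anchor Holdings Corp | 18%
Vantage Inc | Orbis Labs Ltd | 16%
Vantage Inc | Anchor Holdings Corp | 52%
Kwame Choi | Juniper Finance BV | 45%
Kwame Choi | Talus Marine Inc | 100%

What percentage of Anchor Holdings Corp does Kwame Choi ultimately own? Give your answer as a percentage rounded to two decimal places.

Kwame reaches Anchor along 2 paths.
Via Talus: 100% × 18% = 18%.
Direct stake: 30% = 30%.
Total: 18% + 30% = 48%.
Rounded: 48.00%.

48.00%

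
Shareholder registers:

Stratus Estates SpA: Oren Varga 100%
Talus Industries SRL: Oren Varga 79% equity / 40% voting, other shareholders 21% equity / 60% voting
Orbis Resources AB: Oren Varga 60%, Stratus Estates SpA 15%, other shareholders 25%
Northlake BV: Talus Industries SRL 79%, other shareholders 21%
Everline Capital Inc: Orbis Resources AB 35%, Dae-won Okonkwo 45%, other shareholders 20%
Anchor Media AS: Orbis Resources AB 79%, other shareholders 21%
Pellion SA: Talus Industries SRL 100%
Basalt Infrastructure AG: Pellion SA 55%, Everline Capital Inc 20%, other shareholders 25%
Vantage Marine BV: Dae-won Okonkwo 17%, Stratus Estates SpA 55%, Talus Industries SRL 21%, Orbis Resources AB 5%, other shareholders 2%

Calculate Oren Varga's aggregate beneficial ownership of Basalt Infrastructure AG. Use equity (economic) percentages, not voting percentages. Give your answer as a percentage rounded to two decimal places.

Oren reaches Basalt along 3 paths.
Via Talus → Pellion: 79% × 100% × 55% = 43.45%.
Via Orbis → Everline: 60% × 35% × 20% = 4.2%.
Via Stratus → Orbis → Everline: 100% × 15% × 35% × 20% = 1.05%.
Total: 43.45% + 4.2% + 1.05% = 48.7%.
Rounded: 48.70%.

48.70%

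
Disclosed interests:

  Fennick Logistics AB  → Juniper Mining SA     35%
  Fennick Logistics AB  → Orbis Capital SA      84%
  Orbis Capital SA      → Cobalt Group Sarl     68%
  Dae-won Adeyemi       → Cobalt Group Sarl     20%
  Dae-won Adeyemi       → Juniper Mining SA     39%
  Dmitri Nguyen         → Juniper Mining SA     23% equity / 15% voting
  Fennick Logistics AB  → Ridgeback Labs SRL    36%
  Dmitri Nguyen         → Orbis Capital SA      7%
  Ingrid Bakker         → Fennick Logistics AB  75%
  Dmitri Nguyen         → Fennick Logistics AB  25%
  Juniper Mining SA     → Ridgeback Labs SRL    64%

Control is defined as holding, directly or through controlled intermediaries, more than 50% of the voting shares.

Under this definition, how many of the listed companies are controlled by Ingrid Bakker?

3

Ingrid holds 75% of Fennick, so Ingrid controls Fennick.
Fennick holds 84% of Orbis, so Ingrid controls Orbis.
Orbis holds 68% of Cobalt, so Ingrid controls Cobalt.
No other company's threshold is met.
Ingrid controls 3 companies.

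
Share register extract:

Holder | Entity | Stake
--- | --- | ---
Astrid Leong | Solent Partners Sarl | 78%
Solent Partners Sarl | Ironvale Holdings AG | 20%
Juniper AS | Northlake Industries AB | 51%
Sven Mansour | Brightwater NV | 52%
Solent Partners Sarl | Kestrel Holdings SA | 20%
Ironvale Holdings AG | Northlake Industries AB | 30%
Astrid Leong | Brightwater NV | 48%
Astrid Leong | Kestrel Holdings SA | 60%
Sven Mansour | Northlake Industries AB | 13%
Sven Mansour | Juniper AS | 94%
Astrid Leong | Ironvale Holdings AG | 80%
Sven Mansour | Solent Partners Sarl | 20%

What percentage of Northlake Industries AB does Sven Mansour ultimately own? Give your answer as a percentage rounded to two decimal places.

Sven reaches Northlake along 3 paths.
Via Juniper: 94% × 51% = 47.94%.
Via Solent → Ironvale: 20% × 20% × 30% = 1.2%.
Direct stake: 13% = 13%.
Total: 47.94% + 1.2% + 13% = 62.14%.

62.14%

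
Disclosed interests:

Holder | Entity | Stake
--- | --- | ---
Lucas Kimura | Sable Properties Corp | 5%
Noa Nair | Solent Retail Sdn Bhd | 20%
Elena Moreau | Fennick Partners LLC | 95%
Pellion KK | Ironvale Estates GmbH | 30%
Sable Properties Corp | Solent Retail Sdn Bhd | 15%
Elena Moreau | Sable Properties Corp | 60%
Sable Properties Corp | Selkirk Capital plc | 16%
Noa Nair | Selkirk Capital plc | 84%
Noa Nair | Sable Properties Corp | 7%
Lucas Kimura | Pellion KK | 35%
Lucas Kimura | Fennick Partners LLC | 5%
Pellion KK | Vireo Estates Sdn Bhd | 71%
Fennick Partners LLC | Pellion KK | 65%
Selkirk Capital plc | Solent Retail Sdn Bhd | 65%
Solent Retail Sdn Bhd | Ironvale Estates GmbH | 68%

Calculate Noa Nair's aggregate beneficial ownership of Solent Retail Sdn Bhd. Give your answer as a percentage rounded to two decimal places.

76.38%

Noa reaches Solent along 4 paths.
Via Sable: 7% × 15% = 1.05%.
Direct stake: 20% = 20%.
Via Sable → Selkirk: 7% × 16% × 65% = 0.728%.
Via Selkirk: 84% × 65% = 54.6%.
Total: 1.05% + 20% + 0.728% + 54.6% = 76.378%.
Rounded: 76.38%.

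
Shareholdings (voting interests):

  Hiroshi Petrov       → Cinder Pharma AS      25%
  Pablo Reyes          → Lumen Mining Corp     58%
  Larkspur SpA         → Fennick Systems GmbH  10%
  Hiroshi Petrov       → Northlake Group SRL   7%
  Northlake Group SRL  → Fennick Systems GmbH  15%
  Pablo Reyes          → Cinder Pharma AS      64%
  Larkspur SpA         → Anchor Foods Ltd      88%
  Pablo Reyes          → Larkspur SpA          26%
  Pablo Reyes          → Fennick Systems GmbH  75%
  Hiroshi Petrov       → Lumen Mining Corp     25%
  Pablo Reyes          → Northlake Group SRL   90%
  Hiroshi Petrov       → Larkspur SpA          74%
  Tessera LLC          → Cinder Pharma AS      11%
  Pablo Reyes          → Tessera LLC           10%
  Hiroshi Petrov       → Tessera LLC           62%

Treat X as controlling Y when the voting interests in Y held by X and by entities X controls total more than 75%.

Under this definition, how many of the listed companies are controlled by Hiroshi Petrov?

Hiroshi's largest direct stake is 74% in Larkspur, which does not meet the threshold.
Hiroshi controls 0 companies.

0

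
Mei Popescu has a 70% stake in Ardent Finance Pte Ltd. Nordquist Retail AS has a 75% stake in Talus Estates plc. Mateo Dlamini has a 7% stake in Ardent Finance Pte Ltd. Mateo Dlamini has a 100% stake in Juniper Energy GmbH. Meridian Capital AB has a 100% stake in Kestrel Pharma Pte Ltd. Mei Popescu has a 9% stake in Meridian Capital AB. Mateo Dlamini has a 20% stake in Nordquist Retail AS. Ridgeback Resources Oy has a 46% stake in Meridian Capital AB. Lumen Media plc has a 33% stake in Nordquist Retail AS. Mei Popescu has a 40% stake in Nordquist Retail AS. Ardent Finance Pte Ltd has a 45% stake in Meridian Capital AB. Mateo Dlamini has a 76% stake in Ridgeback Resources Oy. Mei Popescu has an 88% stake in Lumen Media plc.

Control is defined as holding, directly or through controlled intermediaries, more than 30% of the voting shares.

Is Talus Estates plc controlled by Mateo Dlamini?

No

Mateo holds 76% of Ridgeback, so Mateo controls Ridgeback.
Ridgeback holds 46% of Meridian, so Mateo controls Meridian.
Mateo holds 100% of Juniper, so Mateo controls Juniper.
Meridian holds 100% of Kestrel, so Mateo controls Kestrel.
Neither Mateo nor any entity Mateo controls holds any voting interest in Talus.
So Mateo does not control Talus.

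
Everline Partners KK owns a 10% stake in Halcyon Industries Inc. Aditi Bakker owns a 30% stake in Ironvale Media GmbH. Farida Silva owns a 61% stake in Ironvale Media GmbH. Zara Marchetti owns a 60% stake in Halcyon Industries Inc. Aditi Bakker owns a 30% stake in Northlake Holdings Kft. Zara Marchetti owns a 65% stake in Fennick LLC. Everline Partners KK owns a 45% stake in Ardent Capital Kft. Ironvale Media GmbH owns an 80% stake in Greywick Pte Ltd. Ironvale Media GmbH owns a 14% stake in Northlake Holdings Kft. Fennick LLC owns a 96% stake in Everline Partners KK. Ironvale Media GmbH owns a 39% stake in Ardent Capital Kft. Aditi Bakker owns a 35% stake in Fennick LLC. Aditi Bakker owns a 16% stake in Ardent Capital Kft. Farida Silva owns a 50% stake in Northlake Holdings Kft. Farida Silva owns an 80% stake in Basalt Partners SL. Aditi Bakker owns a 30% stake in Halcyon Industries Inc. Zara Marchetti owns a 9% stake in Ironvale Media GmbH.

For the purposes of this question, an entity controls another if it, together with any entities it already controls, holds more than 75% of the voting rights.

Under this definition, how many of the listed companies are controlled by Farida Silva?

1

Farida holds 80% of Basalt, so Farida controls Basalt.
No other company's threshold is met.
Farida controls 1 company.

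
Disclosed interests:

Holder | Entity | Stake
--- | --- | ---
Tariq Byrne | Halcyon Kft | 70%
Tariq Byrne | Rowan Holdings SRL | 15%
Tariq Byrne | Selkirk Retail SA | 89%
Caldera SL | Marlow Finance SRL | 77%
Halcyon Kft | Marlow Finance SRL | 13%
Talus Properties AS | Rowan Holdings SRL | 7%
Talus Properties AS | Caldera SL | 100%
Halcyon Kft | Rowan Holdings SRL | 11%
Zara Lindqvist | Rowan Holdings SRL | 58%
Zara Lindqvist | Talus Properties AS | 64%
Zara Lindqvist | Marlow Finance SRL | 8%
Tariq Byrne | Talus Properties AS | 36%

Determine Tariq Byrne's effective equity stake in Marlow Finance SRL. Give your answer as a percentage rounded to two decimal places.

36.82%

Tariq reaches Marlow along 2 paths.
Via Talus → Caldera: 36% × 100% × 77% = 27.72%.
Via Halcyon: 70% × 13% = 9.1%.
Total: 27.72% + 9.1% = 36.82%.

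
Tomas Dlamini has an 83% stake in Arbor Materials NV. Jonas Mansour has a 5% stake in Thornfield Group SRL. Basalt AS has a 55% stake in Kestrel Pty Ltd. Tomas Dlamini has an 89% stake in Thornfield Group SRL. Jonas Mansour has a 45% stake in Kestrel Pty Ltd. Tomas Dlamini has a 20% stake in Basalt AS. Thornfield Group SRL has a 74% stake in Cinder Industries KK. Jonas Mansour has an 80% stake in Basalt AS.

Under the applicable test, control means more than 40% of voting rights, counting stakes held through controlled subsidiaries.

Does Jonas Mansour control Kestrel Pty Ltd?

Jonas holds 80% of Basalt, so Jonas controls Basalt.
Basalt and Jonas together hold 55% + 45% = 100% of Kestrel, so Jonas controls Kestrel.

Yes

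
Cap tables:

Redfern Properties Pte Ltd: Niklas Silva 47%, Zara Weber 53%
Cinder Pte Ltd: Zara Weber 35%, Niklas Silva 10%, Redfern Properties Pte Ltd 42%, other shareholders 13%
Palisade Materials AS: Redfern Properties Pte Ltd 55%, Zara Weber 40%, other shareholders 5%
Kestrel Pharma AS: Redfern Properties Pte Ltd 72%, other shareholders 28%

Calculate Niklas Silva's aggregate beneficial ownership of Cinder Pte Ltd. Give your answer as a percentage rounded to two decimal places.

Niklas reaches Cinder along 2 paths.
Direct stake: 10% = 10%.
Via Redfern: 47% × 42% = 19.74%.
Total: 10% + 19.74% = 29.74%.

29.74%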